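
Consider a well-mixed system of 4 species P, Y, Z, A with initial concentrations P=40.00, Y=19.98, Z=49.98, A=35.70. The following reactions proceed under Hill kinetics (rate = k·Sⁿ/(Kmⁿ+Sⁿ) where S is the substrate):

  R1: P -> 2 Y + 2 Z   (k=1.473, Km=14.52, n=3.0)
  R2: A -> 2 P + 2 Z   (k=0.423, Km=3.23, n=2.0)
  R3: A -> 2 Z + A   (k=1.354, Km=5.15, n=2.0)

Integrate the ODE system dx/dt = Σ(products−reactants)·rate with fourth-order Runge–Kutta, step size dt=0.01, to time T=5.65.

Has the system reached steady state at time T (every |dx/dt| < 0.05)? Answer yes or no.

Steady state at T: no

RK4 with dt=0.01: 565 steps to T=5.65. Trajectory (selected grid times):
t=0.00: P=40.00 Y=19.98 Z=49.98 A=35.70
t=0.63: P=39.64 Y=21.75 Z=53.95 A=35.44
t=1.26: P=39.29 Y=23.52 Z=57.92 A=35.17
t=1.88: P=38.94 Y=25.26 Z=61.82 A=34.91
t=2.51: P=38.59 Y=27.02 Z=65.78 A=34.65
t=3.14: P=38.23 Y=28.78 Z=69.74 A=34.38
t=3.77: P=37.88 Y=30.54 Z=73.69 A=34.12
t=4.39: P=37.54 Y=32.27 Z=77.58 A=33.86
t=5.02: P=37.19 Y=34.02 Z=81.53 A=33.59
t=5.65: P=36.84 Y=35.77 Z=85.47 A=33.33
Rates at T: R1=1.3880, R2=0.4191, R3=1.3224
dx/dt at T (Σ net stoichiometry × rate): P=-0.5499, Y=+2.7761, Z=+6.2591, A=-0.4191
Largest |dx/dt| is |+6.2591| (Z) ≥ 0.05 → not steady.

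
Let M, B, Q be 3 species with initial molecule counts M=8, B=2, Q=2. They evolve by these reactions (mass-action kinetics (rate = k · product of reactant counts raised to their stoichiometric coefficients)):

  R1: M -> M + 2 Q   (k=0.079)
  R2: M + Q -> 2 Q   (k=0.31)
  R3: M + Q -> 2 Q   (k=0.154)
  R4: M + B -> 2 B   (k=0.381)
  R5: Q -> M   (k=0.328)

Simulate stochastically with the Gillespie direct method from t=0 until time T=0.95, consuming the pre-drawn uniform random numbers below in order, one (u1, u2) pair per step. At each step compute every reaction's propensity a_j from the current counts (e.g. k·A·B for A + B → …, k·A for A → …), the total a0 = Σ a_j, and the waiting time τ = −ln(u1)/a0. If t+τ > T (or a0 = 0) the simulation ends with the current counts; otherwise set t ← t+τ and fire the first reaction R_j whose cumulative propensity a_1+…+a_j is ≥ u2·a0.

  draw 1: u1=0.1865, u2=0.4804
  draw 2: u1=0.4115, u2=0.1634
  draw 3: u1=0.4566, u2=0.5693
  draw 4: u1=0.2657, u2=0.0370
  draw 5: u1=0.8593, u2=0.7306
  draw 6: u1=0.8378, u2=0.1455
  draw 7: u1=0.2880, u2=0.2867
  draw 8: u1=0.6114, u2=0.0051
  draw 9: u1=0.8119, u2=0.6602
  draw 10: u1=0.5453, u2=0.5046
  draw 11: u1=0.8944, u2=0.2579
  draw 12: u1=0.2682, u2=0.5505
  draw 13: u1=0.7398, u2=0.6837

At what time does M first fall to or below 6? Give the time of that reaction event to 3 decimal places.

Threshold first reached at t = 0.167

t=0.000: M=8 B=2 Q=2
Draw 1: a1=0.632, a2=4.960, a3=2.464, a4=6.096, a5=0.656, a0=14.808; τ=−ln(0.1865)/14.808=0.113 → t=0.113; u2·a0=0.4804·14.808=7.114; a1+a2=5.592 < 7.114 ≤ a1+…+a3=8.056 → R3 fires; M=7 B=2 Q=3
Draw 2: a1=0.553, a2=6.510, a3=3.234, a4=5.334, a5=0.984, a0=16.615; τ=−ln(0.4115)/16.615=0.053 → t=0.167; u2·a0=0.1634·16.615=2.715; a1=0.553 < 2.715 ≤ a1+a2=7.063 → R2 fires; M=6 B=2 Q=4
Draw 3: a1=0.474, a2=7.440, a3=3.696, a4=4.572, a5=1.312, a0=17.494; τ=−ln(0.4566)/17.494=0.045 → t=0.212; u2·a0=0.5693·17.494=9.959; a1+a2=7.914 < 9.959 ≤ a1+…+a3=11.610 → R3 fires; M=5 B=2 Q=5
Draw 4: a1=0.395, a2=7.750, a3=3.850, a4=3.810, a5=1.640, a0=17.445; τ=−ln(0.2657)/17.445=0.076 → t=0.288; u2·a0=0.0370·17.445=0.645; a1=0.395 < 0.645 ≤ a1+a2=8.145 → R2 fires; M=4 B=2 Q=6
Draw 5: a1=0.316, a2=7.440, a3=3.696, a4=3.048, a5=1.968, a0=16.468; τ=−ln(0.8593)/16.468=0.009 → t=0.297; u2·a0=0.7306·16.468=12.032; a1+…+a3=11.452 < 12.032 ≤ a1+…+a4=14.500 → R4 fires; M=3 B=3 Q=6
Draw 6: a1=0.237, a2=5.580, a3=2.772, a4=3.429, a5=1.968, a0=13.986; τ=−ln(0.8378)/13.986=0.013 → t=0.309; u2·a0=0.1455·13.986=2.035; a1=0.237 < 2.035 ≤ a1+a2=5.817 → R2 fires; M=2 B=3 Q=7
Draw 7: a1=0.158, a2=4.340, a3=2.156, a4=2.286, a5=2.296, a0=11.236; τ=−ln(0.2880)/11.236=0.111 → t=0.420; u2·a0=0.2867·11.236=3.221; a1=0.158 < 3.221 ≤ a1+a2=4.498 → R2 fires; M=1 B=3 Q=8
Draw 8: a1=0.079, a2=2.480, a3=1.232, a4=1.143, a5=2.624, a0=7.558; τ=−ln(0.6114)/7.558=0.065 → t=0.485; u2·a0=0.0051·7.558=0.039 ≤ a1=0.079 → R1 fires; M=1 B=3 Q=10
Draw 9: a1=0.079, a2=3.100, a3=1.540, a4=1.143, a5=3.280, a0=9.142; τ=−ln(0.8119)/9.142=0.023 → t=0.508; u2·a0=0.6602·9.142=6.036; a1+…+a4=5.862 < 6.036 ≤ a1+…+a5=9.142 → R5 fires; M=2 B=3 Q=9
Draw 10: a1=0.158, a2=5.580, a3=2.772, a4=2.286, a5=2.952, a0=13.748; τ=−ln(0.5453)/13.748=0.044 → t=0.552; u2·a0=0.5046·13.748=6.937; a1+a2=5.738 < 6.937 ≤ a1+…+a3=8.510 → R3 fires; M=1 B=3 Q=10
Draw 11: a1=0.079, a2=3.100, a3=1.540, a4=1.143, a5=3.280, a0=9.142; τ=−ln(0.8944)/9.142=0.012 → t=0.564; u2·a0=0.2579·9.142=2.358; a1=0.079 < 2.358 ≤ a1+a2=3.179 → R2 fires; M=0 B=3 Q=11
Draw 12: a1=0.000, a2=0.000, a3=0.000, a4=0.000, a5=3.608, a0=3.608; τ=−ln(0.2682)/3.608=0.365 → t=0.929; u2·a0=0.5505·3.608=1.986; a1+…+a4=0.000 < 1.986 ≤ a1+…+a5=3.608 → R5 fires; M=1 B=3 Q=10
Draw 13: a1=0.079, a2=3.100, a3=1.540, a4=1.143, a5=3.280, a0=9.142; τ=−ln(0.7398)/9.142=0.033 → t=0.962 > T=0.95: stop.
M first becomes ≤ 6 when it reaches 6 at the event at t=0.167.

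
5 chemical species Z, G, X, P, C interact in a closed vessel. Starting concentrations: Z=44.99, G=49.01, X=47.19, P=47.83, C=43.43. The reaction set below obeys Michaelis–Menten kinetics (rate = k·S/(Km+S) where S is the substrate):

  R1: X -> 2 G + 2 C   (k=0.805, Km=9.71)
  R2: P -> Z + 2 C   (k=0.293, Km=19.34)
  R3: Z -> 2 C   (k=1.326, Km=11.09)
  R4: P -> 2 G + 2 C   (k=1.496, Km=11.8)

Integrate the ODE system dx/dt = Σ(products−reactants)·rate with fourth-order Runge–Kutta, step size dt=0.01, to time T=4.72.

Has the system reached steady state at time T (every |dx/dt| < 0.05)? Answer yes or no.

Steady state at T: no

RK4 with dt=0.01: 472 steps to T=4.72. Trajectory (selected grid times):
t=0.00: Z=44.99 G=49.01 X=47.19 P=47.83 C=43.43
t=0.52: Z=44.55 G=50.95 X=46.84 P=47.10 C=46.69
t=1.05: Z=44.09 G=52.92 X=46.49 P=46.36 C=50.01
t=1.57: Z=43.65 G=54.85 X=46.14 P=45.63 C=53.25
t=2.10: Z=43.20 G=56.81 X=45.79 P=44.89 C=56.55
t=2.62: Z=42.76 G=58.74 X=45.45 P=44.17 C=59.78
t=3.15: Z=42.31 G=60.69 X=45.10 P=43.44 C=63.06
t=3.67: Z=41.87 G=62.60 X=44.75 P=42.72 C=66.28
t=4.20: Z=41.42 G=64.54 X=44.40 P=42.00 C=69.54
t=4.72: Z=40.98 G=66.44 X=44.06 P=41.29 C=72.73
Rates at T: R1=0.6596, R2=0.1995, R3=1.0436, R4=1.1635
dx/dt at T (Σ net stoichiometry × rate): Z=-0.8441, G=+3.6462, X=-0.6596, P=-1.3630, C=+6.1324
Largest |dx/dt| is |+6.1324| (C) ≥ 0.05 → not steady.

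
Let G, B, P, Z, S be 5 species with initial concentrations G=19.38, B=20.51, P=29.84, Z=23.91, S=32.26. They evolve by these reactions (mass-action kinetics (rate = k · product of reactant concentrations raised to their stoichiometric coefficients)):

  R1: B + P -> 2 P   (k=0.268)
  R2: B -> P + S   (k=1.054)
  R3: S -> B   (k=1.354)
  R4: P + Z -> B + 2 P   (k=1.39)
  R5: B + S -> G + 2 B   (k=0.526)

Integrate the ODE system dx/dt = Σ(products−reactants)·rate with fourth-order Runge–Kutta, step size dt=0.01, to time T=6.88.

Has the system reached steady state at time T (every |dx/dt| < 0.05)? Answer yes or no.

Steady state at T: yes

RK4 with dt=0.01: 688 steps to T=6.88. Trajectory (selected grid times):
t=0.00: G=19.38 B=20.51 P=29.84 Z=23.91 S=32.26
t=0.76: G=46.51 B=0.11 P=131.23 Z=0.00 S=2.64
t=1.53: G=46.56 B=0.04 P=133.06 Z=0.00 S=0.94
t=2.29: G=46.57 B=0.01 P=133.69 Z=0.00 S=0.34
t=3.06: G=46.57 B=0.00 P=133.93 Z=0.00 S=0.12
t=3.82: G=46.57 B=0.00 P=134.01 Z=0.00 S=0.05
t=4.59: G=46.57 B=0.00 P=134.04 Z=0.00 S=0.02
t=5.35: G=46.57 B=0.00 P=134.05 Z=0.00 S=0.01
t=6.12: G=46.57 B=0.00 P=134.06 Z=0.00 S=0.00
t=6.88: G=46.57 B=0.00 P=134.06 Z=0.00 S=0.00
Rates at T: R1=0.0011, R2=0.0000, R3=0.0011, R4=0.0000, R5=0.0000
dx/dt at T (Σ net stoichiometry × rate): G=+0.0000, B=-0.0000, P=+0.0011, Z=+0.0000, S=-0.0011
Largest |dx/dt| is |+0.0011| (P) < 0.05 → steady.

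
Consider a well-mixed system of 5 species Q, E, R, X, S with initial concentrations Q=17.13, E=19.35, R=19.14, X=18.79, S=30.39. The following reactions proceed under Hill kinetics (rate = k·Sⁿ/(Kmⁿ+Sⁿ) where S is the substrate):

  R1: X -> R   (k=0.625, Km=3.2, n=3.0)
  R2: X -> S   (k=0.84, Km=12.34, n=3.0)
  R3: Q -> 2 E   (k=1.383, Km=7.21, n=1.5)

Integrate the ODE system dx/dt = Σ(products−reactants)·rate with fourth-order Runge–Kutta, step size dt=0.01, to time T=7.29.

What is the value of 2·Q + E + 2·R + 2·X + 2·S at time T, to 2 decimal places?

Value at T = 190.25

Check how each reaction changes W = 2·Q + E + 2·R + 2·X + 2·S (weight of products minus weight of reactants):
R1: X -> R: (2·1) − (2·1) = 2 − 2 = 0
R2: X -> S: (2·1) − (2·1) = 2 − 2 = 0
R3: Q -> 2 E: (1·2) − (2·1) = 2 − 2 = 0
Every reaction leaves W unchanged, so W is conserved and no simulation is needed: W(T) = W(0) = 2·17.13 + 19.35 + 2·19.14 + 2·18.79 + 2·30.39 = 190.25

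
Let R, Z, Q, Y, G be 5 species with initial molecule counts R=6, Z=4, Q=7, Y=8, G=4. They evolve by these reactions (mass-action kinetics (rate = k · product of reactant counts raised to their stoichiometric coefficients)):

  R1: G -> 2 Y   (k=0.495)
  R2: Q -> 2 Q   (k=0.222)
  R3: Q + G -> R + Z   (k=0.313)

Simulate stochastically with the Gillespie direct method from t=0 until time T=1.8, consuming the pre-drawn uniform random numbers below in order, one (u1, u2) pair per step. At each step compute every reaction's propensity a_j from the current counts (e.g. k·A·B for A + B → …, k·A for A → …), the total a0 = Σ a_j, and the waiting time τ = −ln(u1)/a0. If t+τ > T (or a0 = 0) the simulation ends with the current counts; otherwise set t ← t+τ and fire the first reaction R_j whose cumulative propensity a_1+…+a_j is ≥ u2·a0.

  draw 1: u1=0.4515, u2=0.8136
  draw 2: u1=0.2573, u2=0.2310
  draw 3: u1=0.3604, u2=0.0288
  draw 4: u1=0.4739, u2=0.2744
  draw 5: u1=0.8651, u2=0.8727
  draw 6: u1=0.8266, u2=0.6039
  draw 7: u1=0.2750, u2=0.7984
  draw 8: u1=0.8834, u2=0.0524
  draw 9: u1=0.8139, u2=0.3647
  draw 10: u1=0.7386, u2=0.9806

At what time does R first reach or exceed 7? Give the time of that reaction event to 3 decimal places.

t=0.000: R=6 Z=4 Q=7 Y=8 G=4
Draw 1: a1=1.980, a2=1.554, a3=8.764, a0=12.298; τ=−ln(0.4515)/12.298=0.065 → t=0.065; u2·a0=0.8136·12.298=10.006; a1+a2=3.534 < 10.006 ≤ a1+…+a3=12.298 → R3 fires; R=7 Z=5 Q=6 Y=8 G=3
Draw 2: a1=1.485, a2=1.332, a3=5.634, a0=8.451; τ=−ln(0.2573)/8.451=0.161 → t=0.225; u2·a0=0.2310·8.451=1.952; a1=1.485 < 1.952 ≤ a1+a2=2.817 → R2 fires; R=7 Z=5 Q=7 Y=8 G=3
Draw 3: a1=1.485, a2=1.554, a3=6.573, a0=9.612; τ=−ln(0.3604)/9.612=0.106 → t=0.331; u2·a0=0.0288·9.612=0.277 ≤ a1=1.485 → R1 fires; R=7 Z=5 Q=7 Y=10 G=2
Draw 4: a1=0.990, a2=1.554, a3=4.382, a0=6.926; τ=−ln(0.4739)/6.926=0.108 → t=0.439; u2·a0=0.2744·6.926=1.900; a1=0.990 < 1.900 ≤ a1+a2=2.544 → R2 fires; R=7 Z=5 Q=8 Y=10 G=2
Draw 5: a1=0.990, a2=1.776, a3=5.008, a0=7.774; τ=−ln(0.8651)/7.774=0.019 → t=0.458; u2·a0=0.8727·7.774=6.784; a1+a2=2.766 < 6.784 ≤ a1+…+a3=7.774 → R3 fires; R=8 Z=6 Q=7 Y=10 G=1
Draw 6: a1=0.495, a2=1.554, a3=2.191, a0=4.240; τ=−ln(0.8266)/4.240=0.045 → t=0.503; u2·a0=0.6039·4.240=2.561; a1+a2=2.049 < 2.561 ≤ a1+…+a3=4.240 → R3 fires; R=9 Z=7 Q=6 Y=10 G=0
Draw 7: a1=0.000, a2=1.332, a3=0.000, a0=1.332; τ=−ln(0.2750)/1.332=0.969 → t=1.472; u2·a0=0.7984·1.332=1.063; a1=0.000 < 1.063 ≤ a1+a2=1.332 → R2 fires; R=9 Z=7 Q=7 Y=10 G=0
Draw 8: a1=0.000, a2=1.554, a3=0.000, a0=1.554; τ=−ln(0.8834)/1.554=0.080 → t=1.552; u2·a0=0.0524·1.554=0.081; a1=0.000 < 0.081 ≤ a1+a2=1.554 → R2 fires; R=9 Z=7 Q=8 Y=10 G=0
Draw 9: a1=0.000, a2=1.776, a3=0.000, a0=1.776; τ=−ln(0.8139)/1.776=0.116 → t=1.668; u2·a0=0.3647·1.776=0.648; a1=0.000 < 0.648 ≤ a1+a2=1.776 → R2 fires; R=9 Z=7 Q=9 Y=10 G=0
Draw 10: a1=0.000, a2=1.998, a3=0.000, a0=1.998; τ=−ln(0.7386)/1.998=0.152 → t=1.819 > T=1.8: stop.
R first becomes ≥ 7 when it reaches 7 at the event at t=0.065.

Threshold first reached at t = 0.065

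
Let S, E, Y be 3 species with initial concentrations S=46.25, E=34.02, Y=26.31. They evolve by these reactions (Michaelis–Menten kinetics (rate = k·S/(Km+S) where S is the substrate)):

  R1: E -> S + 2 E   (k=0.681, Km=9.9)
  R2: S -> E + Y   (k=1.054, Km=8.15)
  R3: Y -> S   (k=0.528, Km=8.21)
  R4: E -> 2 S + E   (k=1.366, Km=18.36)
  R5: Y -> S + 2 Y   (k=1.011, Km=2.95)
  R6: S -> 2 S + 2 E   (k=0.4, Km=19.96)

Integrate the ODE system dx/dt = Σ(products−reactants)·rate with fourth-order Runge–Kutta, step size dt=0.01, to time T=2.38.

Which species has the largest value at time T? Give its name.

Dominant species at T: S

RK4 with dt=0.01: 238 steps to T=2.38. Trajectory (selected grid times):
t=0.00: S=46.25 E=34.02 Y=26.31
t=0.26: S=47.03 E=34.54 Y=26.67
t=0.53: S=47.85 E=35.07 Y=27.05
t=0.79: S=48.63 E=35.59 Y=27.42
t=1.06: S=49.45 E=36.14 Y=27.80
t=1.32: S=50.25 E=36.66 Y=28.17
t=1.59: S=51.08 E=37.20 Y=28.55
t=1.85: S=51.88 E=37.73 Y=28.92
t=2.12: S=52.71 E=38.28 Y=29.30
t=2.38: S=53.52 E=38.81 Y=29.67
At T=2.38: S=53.52 E=38.81 Y=29.67; the largest is S.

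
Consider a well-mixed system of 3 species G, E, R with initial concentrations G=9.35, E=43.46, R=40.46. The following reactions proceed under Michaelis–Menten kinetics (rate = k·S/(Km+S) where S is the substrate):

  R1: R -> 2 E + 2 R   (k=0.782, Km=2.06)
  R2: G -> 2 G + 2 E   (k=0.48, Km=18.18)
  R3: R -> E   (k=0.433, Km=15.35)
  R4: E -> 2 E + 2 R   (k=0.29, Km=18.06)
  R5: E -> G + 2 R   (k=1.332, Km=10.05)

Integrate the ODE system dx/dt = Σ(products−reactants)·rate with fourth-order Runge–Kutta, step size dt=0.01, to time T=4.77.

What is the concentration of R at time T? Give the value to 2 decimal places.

R at T = 54.92

RK4 with dt=0.01: 477 steps to T=4.77. Trajectory (selected grid times):
t=0.00: G=9.35 E=43.46 R=40.46
t=0.53: G=10.01 E=44.13 R=42.05
t=1.06: G=10.68 E=44.81 R=43.65
t=1.59: G=11.35 E=45.49 R=45.25
t=2.12: G=12.03 E=46.19 R=46.85
t=2.65: G=12.72 E=46.89 R=48.46
t=3.18: G=13.40 E=47.61 R=50.07
t=3.71: G=14.10 E=48.33 R=51.68
t=4.24: G=14.80 E=49.05 R=53.30
t=4.77: G=15.50 E=49.79 R=54.92
Read off R at T=4.77: 54.92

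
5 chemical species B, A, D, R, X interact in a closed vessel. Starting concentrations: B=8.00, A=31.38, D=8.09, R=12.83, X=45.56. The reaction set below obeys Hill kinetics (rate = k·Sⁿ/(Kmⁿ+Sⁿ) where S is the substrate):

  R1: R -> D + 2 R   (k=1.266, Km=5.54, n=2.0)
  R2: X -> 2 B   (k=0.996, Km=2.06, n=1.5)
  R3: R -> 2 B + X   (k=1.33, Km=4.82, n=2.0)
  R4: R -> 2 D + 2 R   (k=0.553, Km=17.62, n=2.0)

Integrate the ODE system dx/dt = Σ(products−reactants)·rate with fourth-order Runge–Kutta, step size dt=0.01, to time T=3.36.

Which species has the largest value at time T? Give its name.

Dominant species at T: X

RK4 with dt=0.01: 336 steps to T=3.36. Trajectory (selected grid times):
t=0.00: B=8.00 A=31.38 D=8.09 R=12.83 X=45.56
t=0.37: B=9.59 A=31.38 D=8.63 R=12.86 X=45.63
t=0.75: B=11.23 A=31.38 D=9.18 R=12.90 X=45.69
t=1.12: B=12.82 A=31.38 D=9.72 R=12.94 X=45.76
t=1.49: B=14.42 A=31.38 D=10.26 R=12.97 X=45.83
t=1.87: B=16.06 A=31.38 D=10.81 R=13.01 X=45.90
t=2.24: B=17.65 A=31.38 D=11.35 R=13.04 X=45.97
t=2.61: B=19.25 A=31.38 D=11.90 R=13.08 X=46.03
t=2.99: B=20.89 A=31.38 D=12.45 R=13.12 X=46.10
t=3.36: B=22.49 A=31.38 D=13.00 R=13.16 X=46.17
At T=3.36: B=22.49 A=31.38 D=13.00 R=13.16 X=46.17; the largest is X.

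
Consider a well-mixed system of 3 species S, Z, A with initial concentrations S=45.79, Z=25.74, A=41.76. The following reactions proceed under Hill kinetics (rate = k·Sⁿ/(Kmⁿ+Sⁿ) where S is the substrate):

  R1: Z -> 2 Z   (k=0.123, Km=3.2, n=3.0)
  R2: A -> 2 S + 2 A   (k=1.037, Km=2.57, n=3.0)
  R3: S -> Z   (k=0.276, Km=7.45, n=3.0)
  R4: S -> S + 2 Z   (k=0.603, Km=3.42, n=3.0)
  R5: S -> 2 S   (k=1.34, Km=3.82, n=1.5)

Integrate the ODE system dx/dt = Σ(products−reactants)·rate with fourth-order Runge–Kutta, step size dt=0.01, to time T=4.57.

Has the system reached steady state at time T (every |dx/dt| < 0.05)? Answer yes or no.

RK4 with dt=0.01: 457 steps to T=4.57. Trajectory (selected grid times):
t=0.00: S=45.79 Z=25.74 A=41.76
t=0.51: S=47.38 Z=26.56 A=42.29
t=1.02: S=48.96 Z=27.38 A=42.82
t=1.52: S=50.52 Z=28.18 A=43.34
t=2.03: S=52.10 Z=28.99 A=43.86
t=2.54: S=53.69 Z=29.81 A=44.39
t=3.05: S=55.28 Z=30.63 A=44.92
t=3.55: S=56.84 Z=31.43 A=45.44
t=4.06: S=58.43 Z=32.25 A=45.97
t=4.57: S=60.01 Z=33.07 A=46.50
Rates at T: R1=0.1229, R2=1.0368, R3=0.2755, R4=0.6029, R5=1.3188
dx/dt at T (Σ net stoichiometry × rate): S=+3.1170, Z=+1.6041, A=+1.0368
Largest |dx/dt| is |+3.1170| (S) ≥ 0.05 → not steady.

Steady state at T: no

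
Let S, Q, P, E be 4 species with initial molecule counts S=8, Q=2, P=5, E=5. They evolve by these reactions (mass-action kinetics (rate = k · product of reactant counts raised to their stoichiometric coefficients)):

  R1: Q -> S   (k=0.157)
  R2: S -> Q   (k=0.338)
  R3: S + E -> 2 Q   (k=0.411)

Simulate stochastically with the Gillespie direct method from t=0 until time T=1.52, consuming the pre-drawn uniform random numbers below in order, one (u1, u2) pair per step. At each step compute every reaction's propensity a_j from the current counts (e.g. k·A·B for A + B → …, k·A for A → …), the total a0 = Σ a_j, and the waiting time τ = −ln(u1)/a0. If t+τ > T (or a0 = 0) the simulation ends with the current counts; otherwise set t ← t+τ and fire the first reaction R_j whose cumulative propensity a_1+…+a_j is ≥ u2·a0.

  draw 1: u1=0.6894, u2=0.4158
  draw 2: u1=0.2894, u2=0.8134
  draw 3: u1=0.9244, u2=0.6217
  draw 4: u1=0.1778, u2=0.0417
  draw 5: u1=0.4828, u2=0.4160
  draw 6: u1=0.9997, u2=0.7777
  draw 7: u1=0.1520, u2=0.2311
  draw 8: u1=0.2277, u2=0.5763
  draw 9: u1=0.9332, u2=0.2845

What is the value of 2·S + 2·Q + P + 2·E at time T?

Value at T = 35

Check how each reaction changes W = 2·S + 2·Q + P + 2·E (weight of products minus weight of reactants):
R1: Q -> S: (2·1) − (2·1) = 2 − 2 = 0
R2: S -> Q: (2·1) − (2·1) = 2 − 2 = 0
R3: S + E -> 2 Q: (2·2) − (2·1 + 2·1) = 4 − 4 = 0
Every reaction leaves W unchanged, so W is conserved and no simulation is needed: W(T) = W(0) = 2·8 + 2·2 + 5 + 2·5 = 35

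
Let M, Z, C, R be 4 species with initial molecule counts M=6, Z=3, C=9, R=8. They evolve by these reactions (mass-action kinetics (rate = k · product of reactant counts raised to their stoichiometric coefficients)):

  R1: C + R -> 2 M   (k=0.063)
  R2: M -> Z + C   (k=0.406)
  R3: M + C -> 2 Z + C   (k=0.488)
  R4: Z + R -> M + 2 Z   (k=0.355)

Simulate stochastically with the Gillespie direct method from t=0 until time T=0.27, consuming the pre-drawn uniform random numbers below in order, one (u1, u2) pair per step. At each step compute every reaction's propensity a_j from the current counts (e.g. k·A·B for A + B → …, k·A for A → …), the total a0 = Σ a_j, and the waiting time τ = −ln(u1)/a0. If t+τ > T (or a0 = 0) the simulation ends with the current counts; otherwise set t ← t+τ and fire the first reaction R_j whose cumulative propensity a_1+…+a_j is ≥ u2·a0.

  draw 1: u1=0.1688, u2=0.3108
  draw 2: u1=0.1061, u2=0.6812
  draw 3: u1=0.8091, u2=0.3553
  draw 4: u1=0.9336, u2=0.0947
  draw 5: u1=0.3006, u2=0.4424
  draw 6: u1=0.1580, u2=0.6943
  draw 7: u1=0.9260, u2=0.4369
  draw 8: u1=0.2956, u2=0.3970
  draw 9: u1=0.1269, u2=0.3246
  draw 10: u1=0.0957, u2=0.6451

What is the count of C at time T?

C at T = 10

t=0.000: M=6 Z=3 C=9 R=8
Draw 1: a1=4.536, a2=2.436, a3=26.352, a4=8.520, a0=41.844; τ=−ln(0.1688)/41.844=0.043 → t=0.043; u2·a0=0.3108·41.844=13.005; a1+a2=6.972 < 13.005 ≤ a1+…+a3=33.324 → R3 fires; M=5 Z=5 C=9 R=8
Draw 2: a1=4.536, a2=2.030, a3=21.960, a4=14.200, a0=42.726; τ=−ln(0.1061)/42.726=0.053 → t=0.095; u2·a0=0.6812·42.726=29.105; a1+…+a3=28.526 < 29.105 ≤ a1+…+a4=42.726 → R4 fires; M=6 Z=6 C=9 R=7
Draw 3: a1=3.969, a2=2.436, a3=26.352, a4=14.910, a0=47.667; τ=−ln(0.8091)/47.667=0.004 → t=0.099; u2·a0=0.3553·47.667=16.936; a1+a2=6.405 < 16.936 ≤ a1+…+a3=32.757 → R3 fires; M=5 Z=8 C=9 R=7
Draw 4: a1=3.969, a2=2.030, a3=21.960, a4=19.880, a0=47.839; τ=−ln(0.9336)/47.839=0.001 → t=0.101; u2·a0=0.0947·47.839=4.530; a1=3.969 < 4.530 ≤ a1+a2=5.999 → R2 fires; M=4 Z=9 C=10 R=7
Draw 5: a1=4.410, a2=1.624, a3=19.520, a4=22.365, a0=47.919; τ=−ln(0.3006)/47.919=0.025 → t=0.126; u2·a0=0.4424·47.919=21.199; a1+a2=6.034 < 21.199 ≤ a1+…+a3=25.554 → R3 fires; M=3 Z=11 C=10 R=7
Draw 6: a1=4.410, a2=1.218, a3=14.640, a4=27.335, a0=47.603; τ=−ln(0.1580)/47.603=0.039 → t=0.165; u2·a0=0.6943·47.603=33.051; a1+…+a3=20.268 < 33.051 ≤ a1+…+a4=47.603 → R4 fires; M=4 Z=12 C=10 R=6
Draw 7: a1=3.780, a2=1.624, a3=19.520, a4=25.560, a0=50.484; τ=−ln(0.9260)/50.484=0.002 → t=0.166; u2·a0=0.4369·50.484=22.056; a1+a2=5.404 < 22.056 ≤ a1+…+a3=24.924 → R3 fires; M=3 Z=14 C=10 R=6
Draw 8: a1=3.780, a2=1.218, a3=14.640, a4=29.820, a0=49.458; τ=−ln(0.2956)/49.458=0.025 → t=0.191; u2·a0=0.3970·49.458=19.635; a1+a2=4.998 < 19.635 ≤ a1+…+a3=19.638 → R3 fires; M=2 Z=16 C=10 R=6
Draw 9: a1=3.780, a2=0.812, a3=9.760, a4=34.080, a0=48.432; τ=−ln(0.1269)/48.432=0.043 → t=0.234; u2·a0=0.3246·48.432=15.721; a1+…+a3=14.352 < 15.721 ≤ a1+…+a4=48.432 → R4 fires; M=3 Z=17 C=10 R=5
Draw 10: a1=3.150, a2=1.218, a3=14.640, a4=30.175, a0=49.183; τ=−ln(0.0957)/49.183=0.048 → t=0.281 > T=0.27: stop.
Read off C at T=0.27: 10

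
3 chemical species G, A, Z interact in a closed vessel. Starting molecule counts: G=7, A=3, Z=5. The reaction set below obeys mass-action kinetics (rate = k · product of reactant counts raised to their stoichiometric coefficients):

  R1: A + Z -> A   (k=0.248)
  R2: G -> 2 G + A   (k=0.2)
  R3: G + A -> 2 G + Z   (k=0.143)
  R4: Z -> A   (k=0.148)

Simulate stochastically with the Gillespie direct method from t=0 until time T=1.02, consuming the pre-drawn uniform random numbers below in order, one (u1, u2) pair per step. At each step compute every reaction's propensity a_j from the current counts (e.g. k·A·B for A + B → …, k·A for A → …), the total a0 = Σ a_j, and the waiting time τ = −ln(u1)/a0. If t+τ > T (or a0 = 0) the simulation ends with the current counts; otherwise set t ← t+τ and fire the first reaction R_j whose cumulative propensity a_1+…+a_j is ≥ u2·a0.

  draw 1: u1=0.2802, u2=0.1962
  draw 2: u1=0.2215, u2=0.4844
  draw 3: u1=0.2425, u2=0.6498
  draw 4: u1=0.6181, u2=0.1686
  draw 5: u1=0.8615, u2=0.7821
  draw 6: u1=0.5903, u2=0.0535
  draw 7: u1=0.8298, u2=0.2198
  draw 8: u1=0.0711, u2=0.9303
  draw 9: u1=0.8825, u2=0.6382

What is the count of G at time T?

G at T = 11

t=0.000: G=7 A=3 Z=5
Draw 1: a1=3.720, a2=1.400, a3=3.003, a4=0.740, a0=8.863; τ=−ln(0.2802)/8.863=0.144 → t=0.144; u2·a0=0.1962·8.863=1.739 ≤ a1=3.720 → R1 fires; G=7 A=3 Z=4
Draw 2: a1=2.976, a2=1.400, a3=3.003, a4=0.592, a0=7.971; τ=−ln(0.2215)/7.971=0.189 → t=0.333; u2·a0=0.4844·7.971=3.861; a1=2.976 < 3.861 ≤ a1+a2=4.376 → R2 fires; G=8 A=4 Z=4
Draw 3: a1=3.968, a2=1.600, a3=4.576, a4=0.592, a0=10.736; τ=−ln(0.2425)/10.736=0.132 → t=0.465; u2·a0=0.6498·10.736=6.976; a1+a2=5.568 < 6.976 ≤ a1+…+a3=10.144 → R3 fires; G=9 A=3 Z=5
Draw 4: a1=3.720, a2=1.800, a3=3.861, a4=0.740, a0=10.121; τ=−ln(0.6181)/10.121=0.048 → t=0.512; u2·a0=0.1686·10.121=1.706 ≤ a1=3.720 → R1 fires; G=9 A=3 Z=4
Draw 5: a1=2.976, a2=1.800, a3=3.861, a4=0.592, a0=9.229; τ=−ln(0.8615)/9.229=0.016 → t=0.528; u2·a0=0.7821·9.229=7.218; a1+a2=4.776 < 7.218 ≤ a1+…+a3=8.637 → R3 fires; G=10 A=2 Z=5
Draw 6: a1=2.480, a2=2.000, a3=2.860, a4=0.740, a0=8.080; τ=−ln(0.5903)/8.080=0.065 → t=0.594; u2·a0=0.0535·8.080=0.432 ≤ a1=2.480 → R1 fires; G=10 A=2 Z=4
Draw 7: a1=1.984, a2=2.000, a3=2.860, a4=0.592, a0=7.436; τ=−ln(0.8298)/7.436=0.025 → t=0.619; u2·a0=0.2198·7.436=1.634 ≤ a1=1.984 → R1 fires; G=10 A=2 Z=3
Draw 8: a1=1.488, a2=2.000, a3=2.860, a4=0.444, a0=6.792; τ=−ln(0.0711)/6.792=0.389 → t=1.008; u2·a0=0.9303·6.792=6.319; a1+a2=3.488 < 6.319 ≤ a1+…+a3=6.348 → R3 fires; G=11 A=1 Z=4
Draw 9: a1=0.992, a2=2.200, a3=1.573, a4=0.592, a0=5.357; τ=−ln(0.8825)/5.357=0.023 → t=1.031 > T=1.02: stop.
Read off G at T=1.02: 11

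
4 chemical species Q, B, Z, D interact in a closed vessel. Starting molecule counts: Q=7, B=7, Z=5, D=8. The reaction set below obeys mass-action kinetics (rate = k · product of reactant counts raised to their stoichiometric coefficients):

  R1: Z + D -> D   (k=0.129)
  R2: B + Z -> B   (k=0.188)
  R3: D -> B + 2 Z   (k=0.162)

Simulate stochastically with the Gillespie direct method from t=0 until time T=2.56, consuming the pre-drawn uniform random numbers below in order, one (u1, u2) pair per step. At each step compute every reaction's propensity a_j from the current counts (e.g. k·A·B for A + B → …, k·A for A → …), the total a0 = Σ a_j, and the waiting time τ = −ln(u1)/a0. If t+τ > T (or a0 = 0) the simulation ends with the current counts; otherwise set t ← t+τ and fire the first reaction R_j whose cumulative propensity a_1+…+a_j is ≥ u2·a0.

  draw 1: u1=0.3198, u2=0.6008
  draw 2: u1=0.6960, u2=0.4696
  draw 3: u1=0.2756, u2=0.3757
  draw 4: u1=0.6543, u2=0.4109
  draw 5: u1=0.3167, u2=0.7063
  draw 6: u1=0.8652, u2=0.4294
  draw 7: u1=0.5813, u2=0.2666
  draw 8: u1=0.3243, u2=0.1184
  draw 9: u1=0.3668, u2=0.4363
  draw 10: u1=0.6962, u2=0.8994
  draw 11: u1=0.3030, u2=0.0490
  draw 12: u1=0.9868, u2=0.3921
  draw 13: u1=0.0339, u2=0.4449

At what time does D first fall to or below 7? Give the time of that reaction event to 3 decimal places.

Threshold first reached at t = 0.662

t=0.000: Q=7 B=7 Z=5 D=8
Draw 1: a1=5.160, a2=6.580, a3=1.296, a0=13.036; τ=−ln(0.3198)/13.036=0.087 → t=0.087; u2·a0=0.6008·13.036=7.832; a1=5.160 < 7.832 ≤ a1+a2=11.740 → R2 fires; Q=7 B=7 Z=4 D=8
Draw 2: a1=4.128, a2=5.264, a3=1.296, a0=10.688; τ=−ln(0.6960)/10.688=0.034 → t=0.121; u2·a0=0.4696·10.688=5.019; a1=4.128 < 5.019 ≤ a1+a2=9.392 → R2 fires; Q=7 B=7 Z=3 D=8
Draw 3: a1=3.096, a2=3.948, a3=1.296, a0=8.340; τ=−ln(0.2756)/8.340=0.155 → t=0.276; u2·a0=0.3757·8.340=3.133; a1=3.096 < 3.133 ≤ a1+a2=7.044 → R2 fires; Q=7 B=7 Z=2 D=8
Draw 4: a1=2.064, a2=2.632, a3=1.296, a0=5.992; τ=−ln(0.6543)/5.992=0.071 → t=0.347; u2·a0=0.4109·5.992=2.462; a1=2.064 < 2.462 ≤ a1+a2=4.696 → R2 fires; Q=7 B=7 Z=1 D=8
Draw 5: a1=1.032, a2=1.316, a3=1.296, a0=3.644; τ=−ln(0.3167)/3.644=0.316 → t=0.662; u2·a0=0.7063·3.644=2.574; a1+a2=2.348 < 2.574 ≤ a1+…+a3=3.644 → R3 fires; Q=7 B=8 Z=3 D=7
Draw 6: a1=2.709, a2=4.512, a3=1.134, a0=8.355; τ=−ln(0.8652)/8.355=0.017 → t=0.680; u2·a0=0.4294·8.355=3.588; a1=2.709 < 3.588 ≤ a1+a2=7.221 → R2 fires; Q=7 B=8 Z=2 D=7
Draw 7: a1=1.806, a2=3.008, a3=1.134, a0=5.948; τ=−ln(0.5813)/5.948=0.091 → t=0.771; u2·a0=0.2666·5.948=1.586 ≤ a1=1.806 → R1 fires; Q=7 B=8 Z=1 D=7
Draw 8: a1=0.903, a2=1.504, a3=1.134, a0=3.541; τ=−ln(0.3243)/3.541=0.318 → t=1.089; u2·a0=0.1184·3.541=0.419 ≤ a1=0.903 → R1 fires; Q=7 B=8 Z=0 D=7
Draw 9: a1=0.000, a2=0.000, a3=1.134, a0=1.134; τ=−ln(0.3668)/1.134=0.884 → t=1.973; u2·a0=0.4363·1.134=0.495; a1+a2=0.000 < 0.495 ≤ a1+…+a3=1.134 → R3 fires; Q=7 B=9 Z=2 D=6
Draw 10: a1=1.548, a2=3.384, a3=0.972, a0=5.904; τ=−ln(0.6962)/5.904=0.061 → t=2.035; u2·a0=0.8994·5.904=5.310; a1+a2=4.932 < 5.310 ≤ a1+…+a3=5.904 → R3 fires; Q=7 B=10 Z=4 D=5
Draw 11: a1=2.580, a2=7.520, a3=0.810, a0=10.910; τ=−ln(0.3030)/10.910=0.109 → t=2.144; u2·a0=0.0490·10.910=0.535 ≤ a1=2.580 → R1 fires; Q=7 B=10 Z=3 D=5
Draw 12: a1=1.935, a2=5.640, a3=0.810, a0=8.385; τ=−ln(0.9868)/8.385=0.002 → t=2.146; u2·a0=0.3921·8.385=3.288; a1=1.935 < 3.288 ≤ a1+a2=7.575 → R2 fires; Q=7 B=10 Z=2 D=5
Draw 13: a1=1.290, a2=3.760, a3=0.810, a0=5.860; τ=−ln(0.0339)/5.860=0.578 → t=2.723 > T=2.56: stop.
D first becomes ≤ 7 when it reaches 7 at the event at t=0.662.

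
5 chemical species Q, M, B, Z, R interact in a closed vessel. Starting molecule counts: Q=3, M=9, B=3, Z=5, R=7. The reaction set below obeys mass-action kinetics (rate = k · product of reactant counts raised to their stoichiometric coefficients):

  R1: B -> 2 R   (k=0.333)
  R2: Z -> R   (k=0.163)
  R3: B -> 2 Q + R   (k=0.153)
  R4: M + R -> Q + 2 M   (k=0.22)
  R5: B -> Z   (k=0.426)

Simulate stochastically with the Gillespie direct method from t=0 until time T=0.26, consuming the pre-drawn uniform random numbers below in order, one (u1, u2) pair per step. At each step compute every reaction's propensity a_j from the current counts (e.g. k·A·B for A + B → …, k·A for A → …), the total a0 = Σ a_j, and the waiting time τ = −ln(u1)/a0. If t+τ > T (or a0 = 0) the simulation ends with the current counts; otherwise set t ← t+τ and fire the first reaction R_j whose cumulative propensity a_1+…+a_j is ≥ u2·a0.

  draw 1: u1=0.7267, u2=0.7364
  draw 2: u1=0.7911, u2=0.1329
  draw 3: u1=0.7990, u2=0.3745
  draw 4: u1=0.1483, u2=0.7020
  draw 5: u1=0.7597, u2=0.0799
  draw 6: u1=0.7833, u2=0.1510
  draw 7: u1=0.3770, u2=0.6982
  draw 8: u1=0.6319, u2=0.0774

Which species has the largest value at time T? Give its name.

t=0.000: Q=3 M=9 B=3 Z=5 R=7
Draw 1: a1=0.999, a2=0.815, a3=0.459, a4=13.860, a5=1.278, a0=17.411; τ=−ln(0.7267)/17.411=0.018 → t=0.018; u2·a0=0.7364·17.411=12.821; a1+…+a3=2.273 < 12.821 ≤ a1+…+a4=16.133 → R4 fires; Q=4 M=10 B=3 Z=5 R=6
Draw 2: a1=0.999, a2=0.815, a3=0.459, a4=13.200, a5=1.278, a0=16.751; τ=−ln(0.7911)/16.751=0.014 → t=0.032; u2·a0=0.1329·16.751=2.226; a1+a2=1.814 < 2.226 ≤ a1+…+a3=2.273 → R3 fires; Q=6 M=10 B=2 Z=5 R=7
Draw 3: a1=0.666, a2=0.815, a3=0.306, a4=15.400, a5=0.852, a0=18.039; τ=−ln(0.7990)/18.039=0.012 → t=0.045; u2·a0=0.3745·18.039=6.756; a1+…+a3=1.787 < 6.756 ≤ a1+…+a4=17.187 → R4 fires; Q=7 M=11 B=2 Z=5 R=6
Draw 4: a1=0.666, a2=0.815, a3=0.306, a4=14.520, a5=0.852, a0=17.159; τ=−ln(0.1483)/17.159=0.111 → t=0.156; u2·a0=0.7020·17.159=12.046; a1+…+a3=1.787 < 12.046 ≤ a1+…+a4=16.307 → R4 fires; Q=8 M=12 B=2 Z=5 R=5
Draw 5: a1=0.666, a2=0.815, a3=0.306, a4=13.200, a5=0.852, a0=15.839; τ=−ln(0.7597)/15.839=0.017 → t=0.173; u2·a0=0.0799·15.839=1.266; a1=0.666 < 1.266 ≤ a1+a2=1.481 → R2 fires; Q=8 M=12 B=2 Z=4 R=6
Draw 6: a1=0.666, a2=0.652, a3=0.306, a4=15.840, a5=0.852, a0=18.316; τ=−ln(0.7833)/18.316=0.013 → t=0.187; u2·a0=0.1510·18.316=2.766; a1+…+a3=1.624 < 2.766 ≤ a1+…+a4=17.464 → R4 fires; Q=9 M=13 B=2 Z=4 R=5
Draw 7: a1=0.666, a2=0.652, a3=0.306, a4=14.300, a5=0.852, a0=16.776; τ=−ln(0.3770)/16.776=0.058 → t=0.245; u2·a0=0.6982·16.776=11.713; a1+…+a3=1.624 < 11.713 ≤ a1+…+a4=15.924 → R4 fires; Q=10 M=14 B=2 Z=4 R=4
Draw 8: a1=0.666, a2=0.652, a3=0.306, a4=12.320, a5=0.852, a0=14.796; τ=−ln(0.6319)/14.796=0.031 → t=0.276 > T=0.26: stop.
At T=0.26: Q=10 M=14 B=2 Z=4 R=4; the largest is M.

Dominant species at T: M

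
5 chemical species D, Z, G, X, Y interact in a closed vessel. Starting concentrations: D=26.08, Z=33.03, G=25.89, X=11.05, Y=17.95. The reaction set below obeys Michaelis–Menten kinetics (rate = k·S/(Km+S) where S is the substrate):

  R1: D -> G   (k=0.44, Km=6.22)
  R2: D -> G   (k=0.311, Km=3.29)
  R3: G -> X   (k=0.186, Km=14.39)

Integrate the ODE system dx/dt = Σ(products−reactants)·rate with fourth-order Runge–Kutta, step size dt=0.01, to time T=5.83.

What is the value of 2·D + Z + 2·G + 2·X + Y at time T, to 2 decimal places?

Value at T = 177.02

Check how each reaction changes W = 2·D + Z + 2·G + 2·X + Y (weight of products minus weight of reactants):
R1: D -> G: (2·1) − (2·1) = 2 − 2 = 0
R2: D -> G: (2·1) − (2·1) = 2 − 2 = 0
R3: G -> X: (2·1) − (2·1) = 2 − 2 = 0
Every reaction leaves W unchanged, so W is conserved and no simulation is needed: W(T) = W(0) = 2·26.08 + 33.03 + 2·25.89 + 2·11.05 + 17.95 = 177.02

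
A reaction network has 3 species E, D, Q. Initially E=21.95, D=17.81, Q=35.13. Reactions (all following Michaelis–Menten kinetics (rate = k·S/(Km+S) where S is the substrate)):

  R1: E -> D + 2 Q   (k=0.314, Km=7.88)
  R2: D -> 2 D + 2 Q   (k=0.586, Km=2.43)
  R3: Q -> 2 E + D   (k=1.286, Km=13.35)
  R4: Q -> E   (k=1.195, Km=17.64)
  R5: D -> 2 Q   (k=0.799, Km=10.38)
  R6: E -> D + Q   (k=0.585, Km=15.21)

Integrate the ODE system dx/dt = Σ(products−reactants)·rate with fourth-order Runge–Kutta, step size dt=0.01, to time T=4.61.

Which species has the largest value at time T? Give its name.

Dominant species at T: Q

RK4 with dt=0.01: 461 steps to T=4.61. Trajectory (selected grid times):
t=0.00: E=21.95 D=17.81 Q=35.13
t=0.51: E=23.01 D=18.59 Q=35.71
t=1.02: E=24.08 D=19.37 Q=36.30
t=1.54: E=25.17 D=20.17 Q=36.91
t=2.05: E=26.23 D=20.96 Q=37.52
t=2.56: E=27.31 D=21.75 Q=38.15
t=3.07: E=28.38 D=22.55 Q=38.78
t=3.59: E=29.48 D=23.36 Q=39.43
t=4.10: E=30.56 D=24.17 Q=40.08
t=4.61: E=31.64 D=24.97 Q=40.73
At T=4.61: E=31.64 D=24.97 Q=40.73; the largest is Q.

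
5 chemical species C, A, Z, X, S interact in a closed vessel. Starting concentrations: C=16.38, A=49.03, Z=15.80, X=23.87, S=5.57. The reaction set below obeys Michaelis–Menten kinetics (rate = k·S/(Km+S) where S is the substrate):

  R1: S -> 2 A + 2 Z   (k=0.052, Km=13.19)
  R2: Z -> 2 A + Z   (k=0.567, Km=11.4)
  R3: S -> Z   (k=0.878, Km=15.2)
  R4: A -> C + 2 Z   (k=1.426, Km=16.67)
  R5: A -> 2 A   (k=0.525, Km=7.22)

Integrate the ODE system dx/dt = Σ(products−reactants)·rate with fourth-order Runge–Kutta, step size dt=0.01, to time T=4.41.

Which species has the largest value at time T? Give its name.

RK4 with dt=0.01: 441 steps to T=4.41. Trajectory (selected grid times):
t=0.00: C=16.38 A=49.03 Z=15.80 X=23.87 S=5.57
t=0.49: C=16.90 A=49.08 Z=16.97 X=23.87 S=5.45
t=0.98: C=17.42 A=49.13 Z=18.14 X=23.87 S=5.33
t=1.47: C=17.94 A=49.19 Z=19.31 X=23.87 S=5.21
t=1.96: C=18.47 A=49.26 Z=20.48 X=23.87 S=5.09
t=2.45: C=18.99 A=49.34 Z=21.64 X=23.87 S=4.98
t=2.94: C=19.51 A=49.42 Z=22.81 X=23.87 S=4.87
t=3.43: C=20.03 A=49.51 Z=23.97 X=23.87 S=4.76
t=3.92: C=20.56 A=49.61 Z=25.13 X=23.87 S=4.65
t=4.41: C=21.08 A=49.71 Z=26.29 X=23.87 S=4.54
At T=4.41: C=21.08 A=49.71 Z=26.29 X=23.87 S=4.54; the largest is A.

Dominant species at T: A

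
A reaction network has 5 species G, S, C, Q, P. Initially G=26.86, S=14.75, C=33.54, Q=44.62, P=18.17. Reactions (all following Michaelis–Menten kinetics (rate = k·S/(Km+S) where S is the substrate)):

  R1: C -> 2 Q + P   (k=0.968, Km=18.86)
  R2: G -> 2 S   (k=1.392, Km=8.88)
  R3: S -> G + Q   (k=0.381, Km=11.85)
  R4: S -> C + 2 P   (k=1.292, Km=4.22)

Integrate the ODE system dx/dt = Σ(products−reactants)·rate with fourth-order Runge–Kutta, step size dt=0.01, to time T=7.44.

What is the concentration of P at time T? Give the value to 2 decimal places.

RK4 with dt=0.01: 744 steps to T=7.44. Trajectory (selected grid times):
t=0.00: G=26.86 S=14.75 C=33.54 Q=44.62 P=18.17
t=0.83: G=26.17 S=15.47 C=33.86 Q=45.83 P=20.36
t=1.65: G=25.50 S=16.15 C=34.19 Q=47.03 P=22.54
t=2.48: G=24.83 S=16.82 C=34.52 Q=48.25 P=24.77
t=3.31: G=24.17 S=17.47 C=34.86 Q=49.48 P=27.01
t=4.13: G=23.53 S=18.09 C=35.20 Q=50.70 P=29.24
t=4.96: G=22.88 S=18.69 C=35.55 Q=51.94 P=31.51
t=5.79: G=22.25 S=19.28 C=35.90 Q=53.18 P=33.79
t=6.61: G=21.63 S=19.84 C=36.25 Q=54.42 P=36.05
t=7.44: G=21.01 S=20.39 C=36.61 Q=55.68 P=38.36
Read off P at T=7.44: 38.36

P at T = 38.36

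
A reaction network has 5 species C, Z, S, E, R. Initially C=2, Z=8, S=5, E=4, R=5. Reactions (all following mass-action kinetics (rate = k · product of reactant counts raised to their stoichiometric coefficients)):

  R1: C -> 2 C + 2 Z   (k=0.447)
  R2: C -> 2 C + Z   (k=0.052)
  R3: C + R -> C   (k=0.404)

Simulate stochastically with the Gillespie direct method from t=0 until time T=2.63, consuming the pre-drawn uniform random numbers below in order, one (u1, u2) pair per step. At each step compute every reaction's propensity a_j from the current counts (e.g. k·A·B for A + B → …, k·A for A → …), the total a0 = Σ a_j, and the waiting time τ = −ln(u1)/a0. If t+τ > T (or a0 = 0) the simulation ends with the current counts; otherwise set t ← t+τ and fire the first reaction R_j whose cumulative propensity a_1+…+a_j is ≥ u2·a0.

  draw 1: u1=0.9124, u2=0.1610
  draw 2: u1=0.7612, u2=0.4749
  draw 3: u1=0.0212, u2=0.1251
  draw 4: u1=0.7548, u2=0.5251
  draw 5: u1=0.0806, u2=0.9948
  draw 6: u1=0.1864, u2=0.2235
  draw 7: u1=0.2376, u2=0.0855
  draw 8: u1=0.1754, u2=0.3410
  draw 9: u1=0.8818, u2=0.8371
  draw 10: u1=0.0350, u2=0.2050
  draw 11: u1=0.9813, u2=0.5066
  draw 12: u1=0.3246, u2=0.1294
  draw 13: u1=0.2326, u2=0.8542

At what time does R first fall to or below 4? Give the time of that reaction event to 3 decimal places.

t=0.000: C=2 Z=8 S=5 E=4 R=5
Draw 1: a1=0.894, a2=0.104, a3=4.040, a0=5.038; τ=−ln(0.9124)/5.038=0.018 → t=0.018; u2·a0=0.1610·5.038=0.811 ≤ a1=0.894 → R1 fires; C=3 Z=10 S=5 E=4 R=5
Draw 2: a1=1.341, a2=0.156, a3=6.060, a0=7.557; τ=−ln(0.7612)/7.557=0.036 → t=0.054; u2·a0=0.4749·7.557=3.589; a1+a2=1.497 < 3.589 ≤ a1+…+a3=7.557 → R3 fires; C=3 Z=10 S=5 E=4 R=4
Draw 3: a1=1.341, a2=0.156, a3=4.848, a0=6.345; τ=−ln(0.0212)/6.345=0.607 → t=0.662; u2·a0=0.1251·6.345=0.794 ≤ a1=1.341 → R1 fires; C=4 Z=12 S=5 E=4 R=4
Draw 4: a1=1.788, a2=0.208, a3=6.464, a0=8.460; τ=−ln(0.7548)/8.460=0.033 → t=0.695; u2·a0=0.5251·8.460=4.442; a1+a2=1.996 < 4.442 ≤ a1+…+a3=8.460 → R3 fires; C=4 Z=12 S=5 E=4 R=3
Draw 5: a1=1.788, a2=0.208, a3=4.848, a0=6.844; τ=−ln(0.0806)/6.844=0.368 → t=1.063; u2·a0=0.9948·6.844=6.808; a1+a2=1.996 < 6.808 ≤ a1+…+a3=6.844 → R3 fires; C=4 Z=12 S=5 E=4 R=2
Draw 6: a1=1.788, a2=0.208, a3=3.232, a0=5.228; τ=−ln(0.1864)/5.228=0.321 → t=1.384; u2·a0=0.2235·5.228=1.168 ≤ a1=1.788 → R1 fires; C=5 Z=14 S=5 E=4 R=2
Draw 7: a1=2.235, a2=0.260, a3=4.040, a0=6.535; τ=−ln(0.2376)/6.535=0.220 → t=1.604; u2·a0=0.0855·6.535=0.559 ≤ a1=2.235 → R1 fires; C=6 Z=16 S=5 E=4 R=2
Draw 8: a1=2.682, a2=0.312, a3=4.848, a0=7.842; τ=−ln(0.1754)/7.842=0.222 → t=1.826; u2·a0=0.3410·7.842=2.674 ≤ a1=2.682 → R1 fires; C=7 Z=18 S=5 E=4 R=2
Draw 9: a1=3.129, a2=0.364, a3=5.656, a0=9.149; τ=−ln(0.8818)/9.149=0.014 → t=1.840; u2·a0=0.8371·9.149=7.659; a1+a2=3.493 < 7.659 ≤ a1+…+a3=9.149 → R3 fires; C=7 Z=18 S=5 E=4 R=1
Draw 10: a1=3.129, a2=0.364, a3=2.828, a0=6.321; τ=−ln(0.0350)/6.321=0.530 → t=2.370; u2·a0=0.2050·6.321=1.296 ≤ a1=3.129 → R1 fires; C=8 Z=20 S=5 E=4 R=1
Draw 11: a1=3.576, a2=0.416, a3=3.232, a0=7.224; τ=−ln(0.9813)/7.224=0.003 → t=2.373; u2·a0=0.5066·7.224=3.660; a1=3.576 < 3.660 ≤ a1+a2=3.992 → R2 fires; C=9 Z=21 S=5 E=4 R=1
Draw 12: a1=4.023, a2=0.468, a3=3.636, a0=8.127; τ=−ln(0.3246)/8.127=0.138 → t=2.511; u2·a0=0.1294·8.127=1.052 ≤ a1=4.023 → R1 fires; C=10 Z=23 S=5 E=4 R=1
Draw 13: a1=4.470, a2=0.520, a3=4.040, a0=9.030; τ=−ln(0.2326)/9.030=0.162 → t=2.673 > T=2.63: stop.
R first becomes ≤ 4 when it reaches 4 at the event at t=0.054.

Threshold first reached at t = 0.054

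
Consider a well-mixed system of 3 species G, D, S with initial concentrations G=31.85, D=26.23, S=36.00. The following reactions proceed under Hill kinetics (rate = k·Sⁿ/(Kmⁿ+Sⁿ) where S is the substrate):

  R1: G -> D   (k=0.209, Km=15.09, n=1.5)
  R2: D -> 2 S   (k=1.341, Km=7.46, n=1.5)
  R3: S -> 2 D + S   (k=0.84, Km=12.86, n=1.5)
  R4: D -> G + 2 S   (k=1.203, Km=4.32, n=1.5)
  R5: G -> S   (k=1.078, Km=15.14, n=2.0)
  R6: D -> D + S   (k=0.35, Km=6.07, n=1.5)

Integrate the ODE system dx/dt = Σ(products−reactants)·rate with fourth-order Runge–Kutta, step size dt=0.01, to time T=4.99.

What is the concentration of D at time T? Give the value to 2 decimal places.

D at T = 23.08

RK4 with dt=0.01: 499 steps to T=4.99. Trajectory (selected grid times):
t=0.00: G=31.85 D=26.23 S=36.00
t=0.55: G=31.90 D=25.83 S=39.18
t=1.11: G=31.95 D=25.44 S=42.40
t=1.66: G=32.00 D=25.07 S=45.57
t=2.22: G=32.04 D=24.71 S=48.78
t=2.77: G=32.09 D=24.36 S=51.93
t=3.33: G=32.13 D=24.03 S=55.14
t=3.88: G=32.17 D=23.70 S=58.28
t=4.44: G=32.21 D=23.39 S=61.47
t=4.99: G=32.25 D=23.08 S=64.60
Read off D at T=4.99: 23.08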